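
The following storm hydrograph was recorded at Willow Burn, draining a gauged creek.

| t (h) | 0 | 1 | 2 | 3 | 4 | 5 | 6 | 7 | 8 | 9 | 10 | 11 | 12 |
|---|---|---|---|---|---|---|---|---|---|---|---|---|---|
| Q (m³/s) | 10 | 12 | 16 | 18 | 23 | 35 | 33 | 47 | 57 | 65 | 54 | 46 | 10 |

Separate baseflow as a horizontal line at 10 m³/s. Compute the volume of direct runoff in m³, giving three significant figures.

V ≈ 1.07 × 10^6 m³

Direct-runoff ordinates (Q − Q_b): 0.0, 2.0, 6.0, 8.0, 13.0, 25.0, 23.0, 37.0, 47.0, 55.0, 44.0, 36.0, 0.0 m³/s.
ΣQ_DR = 296.0 m³/s.
With Δt = 1 h = 3600 s, V = ΣQ_DR · Δt = 296.0 × 3600 = 1.07 × 10^6 m³.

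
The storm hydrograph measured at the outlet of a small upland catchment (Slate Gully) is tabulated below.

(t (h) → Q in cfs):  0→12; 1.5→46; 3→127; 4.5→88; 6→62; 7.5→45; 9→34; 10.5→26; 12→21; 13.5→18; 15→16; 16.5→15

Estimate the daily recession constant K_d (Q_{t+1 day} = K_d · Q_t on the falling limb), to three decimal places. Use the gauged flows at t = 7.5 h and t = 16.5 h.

Between t = 7.5 h and t = 16.5 h the flow falls from 45 to 15 cfs over 6×1.5 h = 9 h.
Per-interval ratio K = (15/45)^(1/6) = 0.8327; K_d = K^(24/1.5) = 0.053.

K_d ≈ 0.053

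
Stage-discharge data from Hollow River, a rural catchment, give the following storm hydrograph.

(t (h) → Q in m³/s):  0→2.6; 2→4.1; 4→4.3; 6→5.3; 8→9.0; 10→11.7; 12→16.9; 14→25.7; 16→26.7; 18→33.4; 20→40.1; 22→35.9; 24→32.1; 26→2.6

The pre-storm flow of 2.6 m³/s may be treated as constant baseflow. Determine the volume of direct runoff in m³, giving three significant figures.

V ≈ 1.54 × 10^6 m³

Direct-runoff ordinates (Q − Q_b): 0.0, 1.5, 1.7, 2.7, 6.4, 9.1, 14.3, 23.1, 24.1, 30.8, 37.5, 33.3, 29.5, 0.0 m³/s.
ΣQ_DR = 214.0 m³/s.
With Δt = 2 h = 7200 s, V = ΣQ_DR · Δt = 214.0 × 7200 = 1.54 × 10^6 m³.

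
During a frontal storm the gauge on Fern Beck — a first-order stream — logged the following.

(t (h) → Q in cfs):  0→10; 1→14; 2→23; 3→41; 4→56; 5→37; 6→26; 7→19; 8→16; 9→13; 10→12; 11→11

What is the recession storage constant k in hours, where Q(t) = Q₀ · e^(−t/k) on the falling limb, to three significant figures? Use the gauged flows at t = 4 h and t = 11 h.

k ≈ 4.30 h

On the falling limb, Q drops from 56 to 11 cfs between t = 4 h and t = 11 h (Δt = 7 h).
k = −Δt / ln(Q₂/Q₁) = −7 / ln(11/56) = 4.30 h.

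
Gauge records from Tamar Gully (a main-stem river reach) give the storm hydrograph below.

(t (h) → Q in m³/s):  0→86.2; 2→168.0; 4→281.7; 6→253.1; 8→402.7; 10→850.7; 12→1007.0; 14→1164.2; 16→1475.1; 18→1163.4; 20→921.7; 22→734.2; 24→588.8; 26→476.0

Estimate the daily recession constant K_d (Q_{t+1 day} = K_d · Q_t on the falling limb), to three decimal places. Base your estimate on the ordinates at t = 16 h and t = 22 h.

K_d ≈ 0.061

Between t = 16 h and t = 22 h the flow falls from 1475.1 to 734.2 m³/s over 3×2 h = 6 h.
Per-interval ratio K = (734.2/1475.1)^(1/3) = 0.7925; K_d = K^(24/2) = 0.061.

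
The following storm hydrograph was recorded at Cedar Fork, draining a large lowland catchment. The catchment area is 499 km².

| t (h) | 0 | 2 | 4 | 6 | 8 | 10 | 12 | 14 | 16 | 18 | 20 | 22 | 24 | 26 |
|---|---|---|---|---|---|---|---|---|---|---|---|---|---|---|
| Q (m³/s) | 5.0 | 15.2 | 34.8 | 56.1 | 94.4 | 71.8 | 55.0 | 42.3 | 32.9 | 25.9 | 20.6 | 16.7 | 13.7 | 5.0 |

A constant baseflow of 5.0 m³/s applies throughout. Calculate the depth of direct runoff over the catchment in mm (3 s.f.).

d ≈ 6.05 mm

Direct runoff: 0.0, 10.2, 29.8, 51.1, 89.4, 66.8, 50.0, 37.3, 27.9, 20.9, 15.6, 11.7, 8.7, 0.0 m³/s; ΣQ_DR = 419.4 m³/s.
V = ΣQ_DR · Δt = 419.4 × 7200 s = 3.020 × 10^6 m³.
Over A = 499 km², depth = V / A = 6.05 mm.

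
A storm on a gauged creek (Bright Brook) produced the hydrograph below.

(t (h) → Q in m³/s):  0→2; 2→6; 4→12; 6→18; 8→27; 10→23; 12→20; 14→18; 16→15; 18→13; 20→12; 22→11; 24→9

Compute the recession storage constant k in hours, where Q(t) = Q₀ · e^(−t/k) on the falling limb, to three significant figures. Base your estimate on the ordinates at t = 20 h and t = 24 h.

On the falling limb, Q drops from 12 to 9 m³/s between t = 20 h and t = 24 h (Δt = 4 h).
k = −Δt / ln(Q₂/Q₁) = −4 / ln(9/12) = 13.9 h.

k ≈ 13.9 h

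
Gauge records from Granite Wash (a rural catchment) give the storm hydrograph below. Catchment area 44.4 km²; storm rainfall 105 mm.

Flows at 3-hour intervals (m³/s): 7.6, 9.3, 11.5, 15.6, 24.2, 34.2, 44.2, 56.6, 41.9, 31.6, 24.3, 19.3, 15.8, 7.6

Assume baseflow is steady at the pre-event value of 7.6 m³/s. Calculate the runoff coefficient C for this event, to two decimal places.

C ≈ 0.55

ΣQ_DR = 237.3 m³/s; V = ΣQ_DR·Δt = 2.563 × 10^6 m³.
Runoff depth d = V / A = 57.72 mm.
C = d / P = 57.72 / 105 = 0.55.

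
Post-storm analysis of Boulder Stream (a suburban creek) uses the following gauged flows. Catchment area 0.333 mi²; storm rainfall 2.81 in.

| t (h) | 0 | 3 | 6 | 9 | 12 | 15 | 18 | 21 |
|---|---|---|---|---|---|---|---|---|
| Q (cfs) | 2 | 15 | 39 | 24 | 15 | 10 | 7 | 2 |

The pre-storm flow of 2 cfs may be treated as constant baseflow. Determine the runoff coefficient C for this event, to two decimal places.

ΣQ_DR = 98.00 cfs; V = ΣQ_DR·Δt = 1.058 × 10^6 ft³.
Runoff depth d = V / A = 1.368 in.
C = d / P = 1.368 / 2.81 = 0.49.

C ≈ 0.49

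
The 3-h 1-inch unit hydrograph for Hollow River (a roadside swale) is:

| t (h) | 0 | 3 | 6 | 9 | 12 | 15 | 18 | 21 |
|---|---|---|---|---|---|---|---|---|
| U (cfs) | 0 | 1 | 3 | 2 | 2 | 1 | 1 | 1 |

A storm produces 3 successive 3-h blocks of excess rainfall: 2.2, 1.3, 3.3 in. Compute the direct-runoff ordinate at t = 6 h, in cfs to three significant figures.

Q ≈ 7.90 cfs

By discrete convolution, Q_j = Σ (P_i / 1 in) · U_{j−i}.
At t = 6 h (j=2): Q = (2.2/1)·3 + (1.3/1)·1 + (3.3/1)·0 = 7.90 cfs.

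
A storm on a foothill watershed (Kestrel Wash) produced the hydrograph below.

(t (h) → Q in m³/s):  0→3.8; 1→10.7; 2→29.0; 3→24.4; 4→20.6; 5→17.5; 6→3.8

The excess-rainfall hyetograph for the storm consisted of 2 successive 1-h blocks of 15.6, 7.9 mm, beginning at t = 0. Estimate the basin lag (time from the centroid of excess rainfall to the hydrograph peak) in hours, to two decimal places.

t_L ≈ 1.16 h

Centroid of excess rainfall: t_c = Σ P_i·t̄_i / ΣP_i = 0.8362 h (block centres at 0.5, 1.5 h).
Hydrograph peak occurs at t = 2 h, so basin lag t_L = 2 − 0.8362 = 1.16 h.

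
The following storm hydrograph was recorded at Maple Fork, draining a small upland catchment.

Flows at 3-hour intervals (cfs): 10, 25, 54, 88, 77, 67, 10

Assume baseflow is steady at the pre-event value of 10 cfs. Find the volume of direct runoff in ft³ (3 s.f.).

Direct-runoff ordinates (Q − Q_b): 0.0, 15.0, 44.0, 78.0, 67.0, 57.0, 0.0 cfs.
ΣQ_DR = 261.0 cfs.
With Δt = 3 h = 10800 s, V = ΣQ_DR · Δt = 261.0 × 10800 = 2.82 × 10^6 ft³.

V ≈ 2.82 × 10^6 ft³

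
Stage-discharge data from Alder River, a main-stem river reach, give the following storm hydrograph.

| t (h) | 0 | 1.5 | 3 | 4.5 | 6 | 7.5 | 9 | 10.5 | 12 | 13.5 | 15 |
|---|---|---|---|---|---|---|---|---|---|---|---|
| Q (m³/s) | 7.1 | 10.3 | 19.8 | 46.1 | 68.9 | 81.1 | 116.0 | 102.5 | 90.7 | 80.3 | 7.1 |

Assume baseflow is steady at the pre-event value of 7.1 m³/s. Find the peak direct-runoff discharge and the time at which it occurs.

Q_p = 108.9 m³/s at t = 9 h

Subtracting baseflow gives direct-runoff ordinates: 0.0, 3.2, 12.7, 39.0, 61.8, 74.0, 108.9, 95.4, 83.6, 73.2, 0.0 m³/s.
The maximum is 108.9 m³/s, occurring at the reading for t = 9 h.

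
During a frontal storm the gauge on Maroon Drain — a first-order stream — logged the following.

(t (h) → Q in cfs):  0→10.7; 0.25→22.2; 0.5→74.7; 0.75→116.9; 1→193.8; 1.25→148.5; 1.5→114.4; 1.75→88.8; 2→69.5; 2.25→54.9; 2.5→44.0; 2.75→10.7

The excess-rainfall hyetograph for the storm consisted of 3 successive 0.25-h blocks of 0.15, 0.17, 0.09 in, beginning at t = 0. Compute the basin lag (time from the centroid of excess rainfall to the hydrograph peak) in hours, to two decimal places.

Centroid of excess rainfall: t_c = Σ P_i·t̄_i / ΣP_i = 0.3384 h (block centres at 0.125, 0.375, 0.625 h).
Hydrograph peak occurs at t = 1 h, so basin lag t_L = 1 − 0.3384 = 0.66 h.

t_L ≈ 0.66 h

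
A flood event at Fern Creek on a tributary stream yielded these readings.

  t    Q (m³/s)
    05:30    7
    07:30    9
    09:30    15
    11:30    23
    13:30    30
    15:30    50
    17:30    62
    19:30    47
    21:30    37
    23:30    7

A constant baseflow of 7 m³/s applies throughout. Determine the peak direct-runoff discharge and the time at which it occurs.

Subtracting baseflow gives direct-runoff ordinates: 0.0, 2.0, 8.0, 16.0, 23.0, 43.0, 55.0, 40.0, 30.0, 0.0 m³/s.
The maximum is 55.0 m³/s, occurring at the reading for t = 17:30.

Q_p = 55.0 m³/s at t = 17:30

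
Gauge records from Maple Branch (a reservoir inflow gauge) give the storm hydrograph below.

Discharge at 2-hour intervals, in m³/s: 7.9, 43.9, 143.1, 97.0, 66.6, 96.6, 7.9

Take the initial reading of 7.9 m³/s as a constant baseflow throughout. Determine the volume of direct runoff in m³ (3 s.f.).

V ≈ 2.94 × 10^6 m³

Direct-runoff ordinates (Q − Q_b): 0.0, 36.0, 135.2, 89.1, 58.7, 88.7, 0.0 m³/s.
ΣQ_DR = 407.7 m³/s.
With Δt = 2 h = 7200 s, V = ΣQ_DR · Δt = 407.7 × 7200 = 2.94 × 10^6 m³.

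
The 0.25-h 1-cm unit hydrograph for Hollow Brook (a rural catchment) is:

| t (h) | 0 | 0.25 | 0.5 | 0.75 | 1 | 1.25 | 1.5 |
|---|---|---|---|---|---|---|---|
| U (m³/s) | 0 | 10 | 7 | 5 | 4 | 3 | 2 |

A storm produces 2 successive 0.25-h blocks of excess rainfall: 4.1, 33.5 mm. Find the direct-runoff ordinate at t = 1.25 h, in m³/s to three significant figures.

Q ≈ 14.6 m³/s

By discrete convolution, Q_j = Σ (P_i / 10 mm) · U_{j−i}.
At t = 1.25 h (j=5): Q = (4.1/10)·3 + (33.5/10)·4 = 14.6 m³/s.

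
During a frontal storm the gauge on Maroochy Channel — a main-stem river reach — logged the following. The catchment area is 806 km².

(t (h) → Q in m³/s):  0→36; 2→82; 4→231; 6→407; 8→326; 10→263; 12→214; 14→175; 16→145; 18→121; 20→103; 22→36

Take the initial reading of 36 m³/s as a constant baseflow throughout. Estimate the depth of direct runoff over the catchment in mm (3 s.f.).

Direct runoff: 0.0, 46.0, 195.0, 371.0, 290.0, 227.0, 178.0, 139.0, 109.0, 85.0, 67.0, 0.0 m³/s; ΣQ_DR = 1707 m³/s.
V = ΣQ_DR · Δt = 1707 × 7200 s = 1.229 × 10^7 m³.
Over A = 806 km², depth = V / A = 15.2 mm.

d ≈ 15.2 mm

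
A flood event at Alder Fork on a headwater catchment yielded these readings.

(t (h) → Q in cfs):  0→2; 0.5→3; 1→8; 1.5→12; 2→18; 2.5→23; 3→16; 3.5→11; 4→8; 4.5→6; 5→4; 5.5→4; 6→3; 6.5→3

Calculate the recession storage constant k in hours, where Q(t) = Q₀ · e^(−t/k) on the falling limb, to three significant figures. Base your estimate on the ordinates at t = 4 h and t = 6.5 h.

On the falling limb, Q drops from 8 to 3 cfs between t = 4 h and t = 6.5 h (Δt = 2.5 h).
k = −Δt / ln(Q₂/Q₁) = −2.5 / ln(3/8) = 2.55 h.

k ≈ 2.55 h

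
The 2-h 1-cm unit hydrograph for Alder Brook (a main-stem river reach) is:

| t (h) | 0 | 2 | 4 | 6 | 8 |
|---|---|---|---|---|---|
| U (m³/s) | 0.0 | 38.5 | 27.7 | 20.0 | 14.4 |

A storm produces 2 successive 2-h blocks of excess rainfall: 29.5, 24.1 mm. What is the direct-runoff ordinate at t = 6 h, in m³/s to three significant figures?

By discrete convolution, Q_j = Σ (P_i / 10 mm) · U_{j−i}.
At t = 6 h (j=3): Q = (29.5/10)·20.0 + (24.1/10)·27.7 = 126 m³/s.

Q ≈ 126 m³/s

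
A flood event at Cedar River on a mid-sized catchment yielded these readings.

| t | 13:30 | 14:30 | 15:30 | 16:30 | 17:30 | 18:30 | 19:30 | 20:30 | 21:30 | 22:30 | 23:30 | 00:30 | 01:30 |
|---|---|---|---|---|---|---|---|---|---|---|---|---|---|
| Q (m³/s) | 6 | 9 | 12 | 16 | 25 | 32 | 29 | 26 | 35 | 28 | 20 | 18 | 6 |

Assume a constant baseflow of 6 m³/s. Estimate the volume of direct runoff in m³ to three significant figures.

Direct-runoff ordinates (Q − Q_b): 0.0, 3.0, 6.0, 10.0, 19.0, 26.0, 23.0, 20.0, 29.0, 22.0, 14.0, 12.0, 0.0 m³/s.
ΣQ_DR = 184.0 m³/s.
With Δt = 1 h = 3600 s, V = ΣQ_DR · Δt = 184.0 × 3600 = 6.62 × 10^5 m³.

V ≈ 6.62 × 10^5 m³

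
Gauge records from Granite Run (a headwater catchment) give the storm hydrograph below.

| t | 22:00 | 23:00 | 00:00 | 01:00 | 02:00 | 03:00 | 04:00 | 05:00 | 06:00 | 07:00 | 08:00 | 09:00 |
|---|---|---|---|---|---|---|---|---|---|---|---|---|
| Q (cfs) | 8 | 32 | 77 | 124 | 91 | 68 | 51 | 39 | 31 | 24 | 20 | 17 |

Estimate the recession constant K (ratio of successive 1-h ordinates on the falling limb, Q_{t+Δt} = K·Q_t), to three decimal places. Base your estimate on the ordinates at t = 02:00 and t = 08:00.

K ≈ 0.777

Using the recession-limb readings at t = 02:00 and t = 08:00: Q falls from 91 to 20 cfs over 6 intervals.
K = (Q₂/Q₁)^(1/6) = (20/91)^(1/6) = 0.777.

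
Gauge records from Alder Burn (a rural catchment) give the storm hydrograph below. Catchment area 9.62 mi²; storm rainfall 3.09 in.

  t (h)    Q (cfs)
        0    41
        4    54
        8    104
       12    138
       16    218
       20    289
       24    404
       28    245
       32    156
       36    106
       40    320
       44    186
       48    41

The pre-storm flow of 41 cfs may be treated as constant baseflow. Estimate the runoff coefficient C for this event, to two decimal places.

C ≈ 0.37

ΣQ_DR = 1769 cfs; V = ΣQ_DR·Δt = 2.547 × 10^7 ft³.
Runoff depth d = V / A = 1.140 in.
C = d / P = 1.140 / 3.09 = 0.37.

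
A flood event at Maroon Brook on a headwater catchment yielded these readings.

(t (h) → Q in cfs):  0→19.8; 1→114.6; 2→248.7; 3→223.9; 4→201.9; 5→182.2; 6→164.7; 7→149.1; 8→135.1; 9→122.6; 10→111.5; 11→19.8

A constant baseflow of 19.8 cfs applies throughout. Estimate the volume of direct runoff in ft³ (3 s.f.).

V ≈ 5.24 × 10^6 ft³

Direct-runoff ordinates (Q − Q_b): 0.0, 94.8, 228.9, 204.1, 182.1, 162.4, 144.9, 129.3, 115.3, 102.8, 91.7, 0.0 cfs.
ΣQ_DR = 1456 cfs.
With Δt = 1 h = 3600 s, V = ΣQ_DR · Δt = 1456 × 3600 = 5.24 × 10^6 ft³.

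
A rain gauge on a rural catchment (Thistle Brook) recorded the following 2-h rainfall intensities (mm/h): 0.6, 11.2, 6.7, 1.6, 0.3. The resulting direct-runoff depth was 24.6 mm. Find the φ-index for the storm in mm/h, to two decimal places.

φ ≈ 2.80 mm/h

Only the 2 blocks with intensity above φ contribute runoff: 11.2, 6.7 mm/h.
Σ(I−φ)·Δt = d  ⇒  (11.2+6.7 − 2φ)·2 = 24.6
φ = (17.90 − 24.6/2) / 2 = 2.80 mm/h.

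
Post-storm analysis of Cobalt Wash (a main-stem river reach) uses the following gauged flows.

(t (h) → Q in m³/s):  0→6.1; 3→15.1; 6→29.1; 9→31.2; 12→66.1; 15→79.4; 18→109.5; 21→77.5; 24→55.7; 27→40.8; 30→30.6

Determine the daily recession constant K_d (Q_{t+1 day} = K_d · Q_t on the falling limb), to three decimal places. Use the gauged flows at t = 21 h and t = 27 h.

Between t = 21 h and t = 27 h the flow falls from 77.5 to 40.8 m³/s over 2×3 h = 6 h.
Per-interval ratio K = (40.8/77.5)^(1/2) = 0.7256; K_d = K^(24/3) = 0.077.

K_d ≈ 0.077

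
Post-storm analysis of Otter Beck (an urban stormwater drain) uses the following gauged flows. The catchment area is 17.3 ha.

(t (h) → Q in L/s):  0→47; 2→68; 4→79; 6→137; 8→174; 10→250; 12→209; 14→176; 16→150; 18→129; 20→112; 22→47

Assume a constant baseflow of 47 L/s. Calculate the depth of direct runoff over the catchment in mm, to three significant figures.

d ≈ 42.2 mm

Direct runoff: 0.0, 21.0, 32.0, 90.0, 127.0, 203.0, 162.0, 129.0, 103.0, 82.0, 65.0, 0.0 L/s; ΣQ_DR = 1014 L/s.
V = ΣQ_DR · Δt = 1014 × 7200 s = 7.301 × 10^6 L.
Over A = 17.3 ha, depth = V / A = 42.2 mm.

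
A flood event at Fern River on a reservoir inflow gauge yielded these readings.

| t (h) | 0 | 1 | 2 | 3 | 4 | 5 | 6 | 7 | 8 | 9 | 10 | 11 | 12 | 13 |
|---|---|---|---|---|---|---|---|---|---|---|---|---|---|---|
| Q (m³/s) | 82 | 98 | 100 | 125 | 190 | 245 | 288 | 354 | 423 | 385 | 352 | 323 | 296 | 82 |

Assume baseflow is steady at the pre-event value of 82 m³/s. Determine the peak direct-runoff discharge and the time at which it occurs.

Subtracting baseflow gives direct-runoff ordinates: 0.0, 16.0, 18.0, 43.0, 108.0, 163.0, 206.0, 272.0, 341.0, 303.0, 270.0, 241.0, 214.0, 0.0 m³/s.
The maximum is 341.0 m³/s, occurring at the reading for t = 8 h.

Q_p = 341.0 m³/s at t = 8 h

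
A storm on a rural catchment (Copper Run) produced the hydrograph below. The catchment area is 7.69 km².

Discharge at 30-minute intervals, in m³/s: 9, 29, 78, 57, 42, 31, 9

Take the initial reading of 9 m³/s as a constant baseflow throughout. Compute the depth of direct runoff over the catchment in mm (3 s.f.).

Direct runoff: 0.0, 20.0, 69.0, 48.0, 33.0, 22.0, 0.0 m³/s; ΣQ_DR = 192.0 m³/s.
V = ΣQ_DR · Δt = 192.0 × 1800 s = 3.456 × 10^5 m³.
Over A = 7.69 km², depth = V / A = 44.9 mm.

d ≈ 44.9 mm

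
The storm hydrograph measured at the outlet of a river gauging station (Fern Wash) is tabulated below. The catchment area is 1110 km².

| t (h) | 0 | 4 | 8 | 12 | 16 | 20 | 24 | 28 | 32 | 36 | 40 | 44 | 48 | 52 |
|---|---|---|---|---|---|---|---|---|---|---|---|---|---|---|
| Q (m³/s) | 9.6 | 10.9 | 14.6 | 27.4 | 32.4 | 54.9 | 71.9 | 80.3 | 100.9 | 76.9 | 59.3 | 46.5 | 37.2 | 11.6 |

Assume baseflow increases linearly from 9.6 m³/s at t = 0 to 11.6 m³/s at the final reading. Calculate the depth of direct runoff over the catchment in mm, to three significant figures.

d ≈ 6.30 mm

Direct runoff: 0.00, 1.15, 4.69, 17.34, 22.18, 44.53, 61.38, 69.62, 90.07, 65.92, 48.16, 35.21, 25.75, 0.00 m³/s; ΣQ_DR = 486.0 m³/s.
V = ΣQ_DR · Δt = 486.0 × 14400 s = 6.998 × 10^6 m³.
Over A = 1110 km², depth = V / A = 6.30 mm.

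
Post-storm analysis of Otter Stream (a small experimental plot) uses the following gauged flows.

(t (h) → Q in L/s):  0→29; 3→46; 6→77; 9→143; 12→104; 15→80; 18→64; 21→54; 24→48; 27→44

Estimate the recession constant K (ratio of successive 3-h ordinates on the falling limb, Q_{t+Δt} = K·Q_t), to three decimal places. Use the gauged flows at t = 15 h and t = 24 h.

K ≈ 0.843

Using the recession-limb readings at t = 15 h and t = 24 h: Q falls from 80 to 48 L/s over 3 intervals.
K = (Q₂/Q₁)^(1/3) = (48/80)^(1/3) = 0.843.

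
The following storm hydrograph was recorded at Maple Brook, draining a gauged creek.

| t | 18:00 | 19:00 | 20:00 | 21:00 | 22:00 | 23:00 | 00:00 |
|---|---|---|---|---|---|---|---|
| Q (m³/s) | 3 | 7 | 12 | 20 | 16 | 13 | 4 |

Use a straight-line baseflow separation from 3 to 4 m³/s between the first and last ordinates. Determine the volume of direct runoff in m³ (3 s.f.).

V ≈ 1.82 × 10^5 m³

Direct-runoff ordinates (Q − Q_b): 0.00, 3.83, 8.67, 16.50, 12.33, 9.17, 0.00 m³/s.
ΣQ_DR = 50.50 m³/s.
With Δt = 1 h = 3600 s, V = ΣQ_DR · Δt = 50.50 × 3600 = 1.82 × 10^5 m³.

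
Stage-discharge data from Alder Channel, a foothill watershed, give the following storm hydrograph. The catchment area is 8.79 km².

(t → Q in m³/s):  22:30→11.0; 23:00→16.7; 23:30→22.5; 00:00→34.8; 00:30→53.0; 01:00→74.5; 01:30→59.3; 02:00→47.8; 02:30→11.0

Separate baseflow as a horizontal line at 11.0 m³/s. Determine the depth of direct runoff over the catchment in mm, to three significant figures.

d ≈ 47.4 mm

Direct runoff: 0.0, 5.7, 11.5, 23.8, 42.0, 63.5, 48.3, 36.8, 0.0 m³/s; ΣQ_DR = 231.6 m³/s.
V = ΣQ_DR · Δt = 231.6 × 1800 s = 4.169 × 10^5 m³.
Over A = 8.79 km², depth = V / A = 47.4 mm.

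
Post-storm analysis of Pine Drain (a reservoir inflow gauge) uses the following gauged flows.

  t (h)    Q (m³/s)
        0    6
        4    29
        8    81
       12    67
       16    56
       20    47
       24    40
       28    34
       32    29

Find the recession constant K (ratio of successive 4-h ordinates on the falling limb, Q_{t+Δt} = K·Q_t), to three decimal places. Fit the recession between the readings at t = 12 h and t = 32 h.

Using the recession-limb readings at t = 12 h and t = 32 h: Q falls from 67 to 29 m³/s over 5 intervals.
K = (Q₂/Q₁)^(1/5) = (29/67)^(1/5) = 0.846.

K ≈ 0.846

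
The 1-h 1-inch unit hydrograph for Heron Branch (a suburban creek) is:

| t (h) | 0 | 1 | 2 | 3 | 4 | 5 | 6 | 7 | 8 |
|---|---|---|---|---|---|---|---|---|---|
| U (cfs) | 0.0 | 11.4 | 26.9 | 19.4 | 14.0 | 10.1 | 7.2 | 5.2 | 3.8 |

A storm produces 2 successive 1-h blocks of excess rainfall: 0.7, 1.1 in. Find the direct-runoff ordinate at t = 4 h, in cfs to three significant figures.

By discrete convolution, Q_j = Σ (P_i / 1 in) · U_{j−i}.
At t = 4 h (j=4): Q = (0.7/1)·14.0 + (1.1/1)·19.4 = 31.1 cfs.

Q ≈ 31.1 cfs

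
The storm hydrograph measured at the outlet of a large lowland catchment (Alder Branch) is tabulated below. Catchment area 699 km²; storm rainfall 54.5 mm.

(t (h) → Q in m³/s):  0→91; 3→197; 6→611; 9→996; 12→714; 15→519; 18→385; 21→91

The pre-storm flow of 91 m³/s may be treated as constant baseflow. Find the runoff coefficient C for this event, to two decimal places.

C ≈ 0.82

ΣQ_DR = 2876 m³/s; V = ΣQ_DR·Δt = 3.106 × 10^7 m³.
Runoff depth d = V / A = 44.44 mm.
C = d / P = 44.44 / 54.5 = 0.82.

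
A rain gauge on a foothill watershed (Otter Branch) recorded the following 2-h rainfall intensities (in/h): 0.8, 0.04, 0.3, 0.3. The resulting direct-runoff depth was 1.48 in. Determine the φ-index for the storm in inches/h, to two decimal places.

Only the 3 blocks with intensity above φ contribute runoff: 0.8, 0.3, 0.3 in/h.
Σ(I−φ)·Δt = d  ⇒  (0.8+0.3+0.3 − 3φ)·2 = 1.48
φ = (1.400 − 1.48/2) / 3 = 0.22 in/h.

φ ≈ 0.22 in/h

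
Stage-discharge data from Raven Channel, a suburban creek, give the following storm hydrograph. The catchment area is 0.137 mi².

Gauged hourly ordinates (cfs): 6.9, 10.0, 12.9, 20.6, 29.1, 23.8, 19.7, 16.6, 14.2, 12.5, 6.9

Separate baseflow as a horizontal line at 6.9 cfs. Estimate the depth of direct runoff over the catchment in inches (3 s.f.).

Direct runoff: 0.0, 3.1, 6.0, 13.7, 22.2, 16.9, 12.8, 9.7, 7.3, 5.6, 0.0 cfs; ΣQ_DR = 97.30 cfs.
V = ΣQ_DR · Δt = 97.30 × 3600 s = 3.503 × 10^5 ft³.
Over A = 0.137 mi², depth = V / A = 1.10 in.

d ≈ 1.10 in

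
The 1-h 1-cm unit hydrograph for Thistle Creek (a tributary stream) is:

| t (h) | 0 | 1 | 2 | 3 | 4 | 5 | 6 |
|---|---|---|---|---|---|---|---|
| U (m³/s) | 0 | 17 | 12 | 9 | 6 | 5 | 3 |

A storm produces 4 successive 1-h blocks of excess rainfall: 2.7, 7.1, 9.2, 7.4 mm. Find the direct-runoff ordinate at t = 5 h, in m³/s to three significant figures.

Q ≈ 22.8 m³/s

By discrete convolution, Q_j = Σ (P_i / 10 mm) · U_{j−i}.
At t = 5 h (j=5): Q = (2.7/10)·5 + (7.1/10)·6 + (9.2/10)·9 + (7.4/10)·12 = 22.8 m³/s.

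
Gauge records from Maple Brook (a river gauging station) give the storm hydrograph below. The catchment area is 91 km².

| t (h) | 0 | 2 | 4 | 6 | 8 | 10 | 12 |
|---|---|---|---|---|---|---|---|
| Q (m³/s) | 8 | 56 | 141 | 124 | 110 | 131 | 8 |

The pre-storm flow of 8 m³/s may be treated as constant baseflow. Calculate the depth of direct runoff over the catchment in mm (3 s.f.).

Direct runoff: 0.0, 48.0, 133.0, 116.0, 102.0, 123.0, 0.0 m³/s; ΣQ_DR = 522.0 m³/s.
V = ΣQ_DR · Δt = 522.0 × 7200 s = 3.758 × 10^6 m³.
Over A = 91 km², depth = V / A = 41.3 mm.

d ≈ 41.3 mm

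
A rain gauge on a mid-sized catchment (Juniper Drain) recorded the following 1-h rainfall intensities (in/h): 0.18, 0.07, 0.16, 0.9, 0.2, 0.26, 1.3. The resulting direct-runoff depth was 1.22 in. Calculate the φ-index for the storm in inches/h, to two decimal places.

φ ≈ 0.49 in/h

Only the 2 blocks with intensity above φ contribute runoff: 0.9, 1.3 in/h.
Σ(I−φ)·Δt = d  ⇒  (0.9+1.3 − 2φ)·1 = 1.22
φ = (2.200 − 1.22/1) / 2 = 0.49 in/h.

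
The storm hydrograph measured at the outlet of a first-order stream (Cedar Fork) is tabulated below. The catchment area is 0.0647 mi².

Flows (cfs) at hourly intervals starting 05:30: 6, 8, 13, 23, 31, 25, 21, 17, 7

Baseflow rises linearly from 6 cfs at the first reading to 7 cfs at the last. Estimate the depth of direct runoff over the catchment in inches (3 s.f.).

Direct runoff: 0.00, 1.88, 6.75, 16.62, 24.50, 18.38, 14.25, 10.12, 0.00 cfs; ΣQ_DR = 92.50 cfs.
V = ΣQ_DR · Δt = 92.50 × 3600 s = 3.330 × 10^5 ft³.
Over A = 0.0647 mi², depth = V / A = 2.22 in.

d ≈ 2.22 in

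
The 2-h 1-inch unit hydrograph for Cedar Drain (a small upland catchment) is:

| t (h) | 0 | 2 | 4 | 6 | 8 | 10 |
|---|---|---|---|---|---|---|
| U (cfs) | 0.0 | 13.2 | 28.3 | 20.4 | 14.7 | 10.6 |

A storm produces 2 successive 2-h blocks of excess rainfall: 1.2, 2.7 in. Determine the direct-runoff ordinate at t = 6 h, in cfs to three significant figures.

By discrete convolution, Q_j = Σ (P_i / 1 in) · U_{j−i}.
At t = 6 h (j=3): Q = (1.2/1)·20.4 + (2.7/1)·28.3 = 101 cfs.

Q ≈ 101 cfs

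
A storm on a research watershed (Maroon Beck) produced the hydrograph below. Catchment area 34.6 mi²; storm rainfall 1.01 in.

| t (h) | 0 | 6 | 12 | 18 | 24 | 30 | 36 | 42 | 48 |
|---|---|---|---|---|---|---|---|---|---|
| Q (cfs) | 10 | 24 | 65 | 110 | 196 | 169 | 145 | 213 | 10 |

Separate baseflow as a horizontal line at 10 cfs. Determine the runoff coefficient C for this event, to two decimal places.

C ≈ 0.23

ΣQ_DR = 852.0 cfs; V = ΣQ_DR·Δt = 1.840 × 10^7 ft³.
Runoff depth d = V / A = 0.2289 in.
C = d / P = 0.2289 / 1.01 = 0.23.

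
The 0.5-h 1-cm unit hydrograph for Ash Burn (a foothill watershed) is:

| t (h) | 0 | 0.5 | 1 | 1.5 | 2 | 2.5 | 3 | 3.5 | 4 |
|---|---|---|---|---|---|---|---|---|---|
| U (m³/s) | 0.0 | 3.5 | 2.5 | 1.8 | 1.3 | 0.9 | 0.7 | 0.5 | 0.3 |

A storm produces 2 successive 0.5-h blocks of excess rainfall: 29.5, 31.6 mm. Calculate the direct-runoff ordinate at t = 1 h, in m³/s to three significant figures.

By discrete convolution, Q_j = Σ (P_i / 10 mm) · U_{j−i}.
At t = 1 h (j=2): Q = (29.5/10)·2.5 + (31.6/10)·3.5 = 18.4 m³/s.

Q ≈ 18.4 m³/s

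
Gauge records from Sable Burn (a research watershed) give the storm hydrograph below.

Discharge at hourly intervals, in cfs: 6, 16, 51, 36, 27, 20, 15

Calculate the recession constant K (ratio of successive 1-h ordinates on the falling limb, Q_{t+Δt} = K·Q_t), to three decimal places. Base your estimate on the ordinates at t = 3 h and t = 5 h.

K ≈ 0.745

Using the recession-limb readings at t = 3 h and t = 5 h: Q falls from 36 to 20 cfs over 2 intervals.
K = (Q₂/Q₁)^(1/2) = (20/36)^(1/2) = 0.745.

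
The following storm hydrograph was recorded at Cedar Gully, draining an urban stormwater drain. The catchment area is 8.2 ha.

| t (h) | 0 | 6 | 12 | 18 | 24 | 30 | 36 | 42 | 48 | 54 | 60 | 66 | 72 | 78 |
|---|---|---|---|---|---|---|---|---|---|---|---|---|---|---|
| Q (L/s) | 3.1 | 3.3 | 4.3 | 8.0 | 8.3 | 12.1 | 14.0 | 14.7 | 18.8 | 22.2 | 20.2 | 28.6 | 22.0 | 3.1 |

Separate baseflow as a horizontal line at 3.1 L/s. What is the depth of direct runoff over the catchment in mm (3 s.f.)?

Direct runoff: 0.0, 0.2, 1.2, 4.9, 5.2, 9.0, 10.9, 11.6, 15.7, 19.1, 17.1, 25.5, 18.9, 0.0 L/s; ΣQ_DR = 139.3 L/s.
V = ΣQ_DR · Δt = 139.3 × 21600 s = 3.009 × 10^6 L.
Over A = 8.2 ha, depth = V / A = 36.7 mm.

d ≈ 36.7 mm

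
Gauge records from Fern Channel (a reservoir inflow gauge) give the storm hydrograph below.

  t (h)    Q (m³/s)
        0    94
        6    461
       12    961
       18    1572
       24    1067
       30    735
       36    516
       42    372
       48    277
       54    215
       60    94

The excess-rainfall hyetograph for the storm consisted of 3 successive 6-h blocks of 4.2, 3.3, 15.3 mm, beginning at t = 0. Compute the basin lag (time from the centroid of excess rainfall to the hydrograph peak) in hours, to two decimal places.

t_L ≈ 6.08 h

Centroid of excess rainfall: t_c = Σ P_i·t̄_i / ΣP_i = 11.9211 h (block centres at 3, 9, 15 h).
Hydrograph peak occurs at t = 18 h, so basin lag t_L = 18 − 11.9211 = 6.08 h.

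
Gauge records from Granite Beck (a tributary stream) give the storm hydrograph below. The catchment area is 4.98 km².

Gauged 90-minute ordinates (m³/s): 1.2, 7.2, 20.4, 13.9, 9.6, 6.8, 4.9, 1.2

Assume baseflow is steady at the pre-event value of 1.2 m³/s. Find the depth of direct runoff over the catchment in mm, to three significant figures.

Direct runoff: 0.0, 6.0, 19.2, 12.7, 8.4, 5.6, 3.7, 0.0 m³/s; ΣQ_DR = 55.60 m³/s.
V = ΣQ_DR · Δt = 55.60 × 5400 s = 3.002 × 10^5 m³.
Over A = 4.98 km², depth = V / A = 60.3 mm.

d ≈ 60.3 mm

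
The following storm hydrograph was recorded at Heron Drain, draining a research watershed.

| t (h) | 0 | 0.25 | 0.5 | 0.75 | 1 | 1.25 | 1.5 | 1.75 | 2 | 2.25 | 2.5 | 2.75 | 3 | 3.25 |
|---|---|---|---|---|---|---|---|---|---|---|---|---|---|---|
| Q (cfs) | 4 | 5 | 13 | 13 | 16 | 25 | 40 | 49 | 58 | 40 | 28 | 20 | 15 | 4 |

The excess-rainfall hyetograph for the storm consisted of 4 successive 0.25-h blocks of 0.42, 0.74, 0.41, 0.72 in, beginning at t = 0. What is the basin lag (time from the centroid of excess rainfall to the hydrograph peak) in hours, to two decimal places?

Centroid of excess rainfall: t_c = Σ P_i·t̄_i / ΣP_i = 0.5311 h (block centres at 0.125, 0.375, 0.625, 0.875 h).
Hydrograph peak occurs at t = 2 h, so basin lag t_L = 2 − 0.5311 = 1.47 h.

t_L ≈ 1.47 h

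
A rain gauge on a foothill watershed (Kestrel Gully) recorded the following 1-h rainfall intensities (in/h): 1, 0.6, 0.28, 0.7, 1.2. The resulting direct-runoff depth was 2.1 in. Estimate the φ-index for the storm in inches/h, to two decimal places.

φ ≈ 0.35 in/h

Only the 4 blocks with intensity above φ contribute runoff: 1, 0.6, 0.7, 1.2 in/h.
Σ(I−φ)·Δt = d  ⇒  (1+0.6+0.7+1.2 − 4φ)·1 = 2.1
φ = (3.500 − 2.1/1) / 4 = 0.35 in/h.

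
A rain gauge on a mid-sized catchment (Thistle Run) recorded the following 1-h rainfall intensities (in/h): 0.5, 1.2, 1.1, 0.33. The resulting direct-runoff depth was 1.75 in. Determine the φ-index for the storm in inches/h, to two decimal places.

φ ≈ 0.35 in/h

Only the 3 blocks with intensity above φ contribute runoff: 0.5, 1.2, 1.1 in/h.
Σ(I−φ)·Δt = d  ⇒  (0.5+1.2+1.1 − 3φ)·1 = 1.75
φ = (2.800 − 1.75/1) / 3 = 0.35 in/h.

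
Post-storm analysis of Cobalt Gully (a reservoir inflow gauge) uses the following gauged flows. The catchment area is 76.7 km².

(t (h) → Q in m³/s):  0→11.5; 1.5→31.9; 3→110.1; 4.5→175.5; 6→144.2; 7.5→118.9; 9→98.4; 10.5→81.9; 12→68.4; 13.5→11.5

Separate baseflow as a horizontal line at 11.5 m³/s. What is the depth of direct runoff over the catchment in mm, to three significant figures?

d ≈ 51.9 mm

Direct runoff: 0.0, 20.4, 98.6, 164.0, 132.7, 107.4, 86.9, 70.4, 56.9, 0.0 m³/s; ΣQ_DR = 737.3 m³/s.
V = ΣQ_DR · Δt = 737.3 × 5400 s = 3.981 × 10^6 m³.
Over A = 76.7 km², depth = V / A = 51.9 mm.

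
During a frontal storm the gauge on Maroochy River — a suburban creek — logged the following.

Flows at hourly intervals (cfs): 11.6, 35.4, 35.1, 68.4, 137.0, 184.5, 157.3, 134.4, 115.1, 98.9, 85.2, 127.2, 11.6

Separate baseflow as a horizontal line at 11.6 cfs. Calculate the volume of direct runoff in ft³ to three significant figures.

Direct-runoff ordinates (Q − Q_b): 0.0, 23.8, 23.5, 56.8, 125.4, 172.9, 145.7, 122.8, 103.5, 87.3, 73.6, 115.6, 0.0 cfs.
ΣQ_DR = 1051 cfs.
With Δt = 1 h = 3600 s, V = ΣQ_DR · Δt = 1051 × 3600 = 3.78 × 10^6 ft³.

V ≈ 3.78 × 10^6 ft³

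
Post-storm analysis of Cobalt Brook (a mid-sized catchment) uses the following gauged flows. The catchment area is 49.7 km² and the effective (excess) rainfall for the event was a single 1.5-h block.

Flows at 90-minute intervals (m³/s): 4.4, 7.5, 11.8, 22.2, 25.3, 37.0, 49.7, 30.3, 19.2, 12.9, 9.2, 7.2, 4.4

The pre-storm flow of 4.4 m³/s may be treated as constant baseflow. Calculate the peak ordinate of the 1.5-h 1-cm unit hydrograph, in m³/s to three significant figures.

U_p ≈ 22.7 m³/s

Direct runoff: 0.0, 3.1, 7.4, 17.8, 20.9, 32.6, 45.3, 25.9, 14.8, 8.5, 4.8, 2.8, 0.0 m³/s; ΣQ_DR = 183.9 m³/s, peak = 45.3 m³/s.
Runoff depth d = ΣQ_DR·Δt / A = 183.9 × 5400 / (49.7 km²) = 19.98 mm.
The 1-cm UH is the DRH scaled by (10 mm)/d, so U_p = 45.3 × 10/19.98 = 22.7 m³/s.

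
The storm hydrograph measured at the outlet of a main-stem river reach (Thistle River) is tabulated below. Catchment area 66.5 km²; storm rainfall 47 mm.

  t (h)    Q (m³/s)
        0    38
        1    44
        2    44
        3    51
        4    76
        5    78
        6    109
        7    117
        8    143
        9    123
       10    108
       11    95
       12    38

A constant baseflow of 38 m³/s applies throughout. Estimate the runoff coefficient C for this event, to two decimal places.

C ≈ 0.66

ΣQ_DR = 570.0 m³/s; V = ΣQ_DR·Δt = 2.052 × 10^6 m³.
Runoff depth d = V / A = 30.86 mm.
C = d / P = 30.86 / 47 = 0.66.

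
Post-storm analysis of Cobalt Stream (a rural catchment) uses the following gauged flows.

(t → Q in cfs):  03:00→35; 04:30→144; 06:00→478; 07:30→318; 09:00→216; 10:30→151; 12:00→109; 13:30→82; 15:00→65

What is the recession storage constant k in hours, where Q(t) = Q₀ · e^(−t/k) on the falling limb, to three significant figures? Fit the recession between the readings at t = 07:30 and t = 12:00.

k ≈ 4.20 h

On the falling limb, Q drops from 318 to 109 cfs between t = 07:30 and t = 12:00 (Δt = 4.5 h).
k = −Δt / ln(Q₂/Q₁) = −4.5 / ln(109/318) = 4.20 h.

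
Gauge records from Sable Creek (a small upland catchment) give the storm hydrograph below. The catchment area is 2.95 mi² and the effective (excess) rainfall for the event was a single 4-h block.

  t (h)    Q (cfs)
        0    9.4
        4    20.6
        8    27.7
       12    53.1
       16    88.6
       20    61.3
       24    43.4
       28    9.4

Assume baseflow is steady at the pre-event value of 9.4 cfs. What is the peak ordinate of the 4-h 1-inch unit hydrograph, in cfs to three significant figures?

U_p ≈ 158 cfs

Direct runoff: 0.0, 11.2, 18.3, 43.7, 79.2, 51.9, 34.0, 0.0 cfs; ΣQ_DR = 238.3 cfs, peak = 79.2 cfs.
Runoff depth d = ΣQ_DR·Δt / A = 238.3 × 14400 / (2.95 mi²) = 0.5007 in.
The 1-inch UH is the DRH scaled by (1 in)/d, so U_p = 79.2 × 1/0.5007 = 158 cfs.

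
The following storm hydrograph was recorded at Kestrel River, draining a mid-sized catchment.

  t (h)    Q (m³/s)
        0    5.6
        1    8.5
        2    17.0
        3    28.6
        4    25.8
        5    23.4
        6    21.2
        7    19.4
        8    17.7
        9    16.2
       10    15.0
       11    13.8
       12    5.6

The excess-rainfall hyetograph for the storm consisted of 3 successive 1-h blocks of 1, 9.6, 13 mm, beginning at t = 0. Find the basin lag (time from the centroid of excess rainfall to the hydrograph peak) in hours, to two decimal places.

t_L ≈ 0.99 h

Centroid of excess rainfall: t_c = Σ P_i·t̄_i / ΣP_i = 2.0085 h (block centres at 0.5, 1.5, 2.5 h).
Hydrograph peak occurs at t = 3 h, so basin lag t_L = 3 − 2.0085 = 0.99 h.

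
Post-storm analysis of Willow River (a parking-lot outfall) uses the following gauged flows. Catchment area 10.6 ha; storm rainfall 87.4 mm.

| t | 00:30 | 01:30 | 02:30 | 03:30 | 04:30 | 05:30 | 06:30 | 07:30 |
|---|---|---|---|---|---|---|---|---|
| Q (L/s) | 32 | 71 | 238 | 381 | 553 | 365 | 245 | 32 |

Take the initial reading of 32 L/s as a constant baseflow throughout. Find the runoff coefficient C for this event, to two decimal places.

C ≈ 0.65

ΣQ_DR = 1661 L/s; V = ΣQ_DR·Δt = 5.980 × 10^6 L.
Runoff depth d = V / A = 56.41 mm.
C = d / P = 56.41 / 87.4 = 0.65.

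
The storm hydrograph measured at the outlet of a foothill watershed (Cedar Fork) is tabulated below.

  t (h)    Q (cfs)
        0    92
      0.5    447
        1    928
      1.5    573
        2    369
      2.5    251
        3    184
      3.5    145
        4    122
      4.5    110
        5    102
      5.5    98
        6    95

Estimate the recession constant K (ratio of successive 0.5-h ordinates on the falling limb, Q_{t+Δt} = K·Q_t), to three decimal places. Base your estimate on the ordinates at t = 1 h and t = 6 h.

K ≈ 0.796

Using the recession-limb readings at t = 1 h and t = 6 h: Q falls from 928 to 95 cfs over 10 intervals.
K = (Q₂/Q₁)^(1/10) = (95/928)^(1/10) = 0.796.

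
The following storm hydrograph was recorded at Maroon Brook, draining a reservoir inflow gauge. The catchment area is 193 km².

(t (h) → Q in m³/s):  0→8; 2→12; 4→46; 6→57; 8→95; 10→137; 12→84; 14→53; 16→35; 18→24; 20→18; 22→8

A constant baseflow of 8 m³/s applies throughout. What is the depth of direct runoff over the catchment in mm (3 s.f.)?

Direct runoff: 0.0, 4.0, 38.0, 49.0, 87.0, 129.0, 76.0, 45.0, 27.0, 16.0, 10.0, 0.0 m³/s; ΣQ_DR = 481.0 m³/s.
V = ΣQ_DR · Δt = 481.0 × 7200 s = 3.463 × 10^6 m³.
Over A = 193 km², depth = V / A = 17.9 mm.

d ≈ 17.9 mm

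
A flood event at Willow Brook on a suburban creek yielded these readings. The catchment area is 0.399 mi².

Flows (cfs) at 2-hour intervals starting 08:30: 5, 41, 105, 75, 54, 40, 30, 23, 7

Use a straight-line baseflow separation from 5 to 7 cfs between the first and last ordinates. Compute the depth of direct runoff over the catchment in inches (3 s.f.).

Direct runoff: 0.00, 35.75, 99.50, 69.25, 48.00, 33.75, 23.50, 16.25, 0.00 cfs; ΣQ_DR = 326.0 cfs.
V = ΣQ_DR · Δt = 326.0 × 7200 s = 2.347 × 10^6 ft³.
Over A = 0.399 mi², depth = V / A = 2.53 in.

d ≈ 2.53 in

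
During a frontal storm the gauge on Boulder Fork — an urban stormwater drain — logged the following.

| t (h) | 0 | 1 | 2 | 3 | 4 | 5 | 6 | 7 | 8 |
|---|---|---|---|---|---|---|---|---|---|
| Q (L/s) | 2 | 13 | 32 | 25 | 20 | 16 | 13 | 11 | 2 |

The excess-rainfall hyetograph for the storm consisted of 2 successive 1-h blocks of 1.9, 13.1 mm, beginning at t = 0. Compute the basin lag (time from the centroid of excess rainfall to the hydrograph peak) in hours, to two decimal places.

t_L ≈ 0.63 h

Centroid of excess rainfall: t_c = Σ P_i·t̄_i / ΣP_i = 1.3733 h (block centres at 0.5, 1.5 h).
Hydrograph peak occurs at t = 2 h, so basin lag t_L = 2 − 1.3733 = 0.63 h.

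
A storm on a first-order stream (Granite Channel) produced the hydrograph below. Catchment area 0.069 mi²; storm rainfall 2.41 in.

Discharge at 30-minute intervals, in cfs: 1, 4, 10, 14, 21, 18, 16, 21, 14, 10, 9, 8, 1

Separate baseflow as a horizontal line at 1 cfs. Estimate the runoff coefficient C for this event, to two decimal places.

C ≈ 0.62

ΣQ_DR = 134.0 cfs; V = ΣQ_DR·Δt = 2.412 × 10^5 ft³.
Runoff depth d = V / A = 1.505 in.
C = d / P = 1.505 / 2.41 = 0.62.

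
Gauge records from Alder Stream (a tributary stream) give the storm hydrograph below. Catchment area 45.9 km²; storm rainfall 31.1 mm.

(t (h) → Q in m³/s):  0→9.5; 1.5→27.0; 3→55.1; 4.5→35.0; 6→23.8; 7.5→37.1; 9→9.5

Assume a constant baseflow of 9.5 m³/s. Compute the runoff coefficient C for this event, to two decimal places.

ΣQ_DR = 130.5 m³/s; V = ΣQ_DR·Δt = 7.047 × 10^5 m³.
Runoff depth d = V / A = 15.35 mm.
C = d / P = 15.35 / 31.1 = 0.49.

C ≈ 0.49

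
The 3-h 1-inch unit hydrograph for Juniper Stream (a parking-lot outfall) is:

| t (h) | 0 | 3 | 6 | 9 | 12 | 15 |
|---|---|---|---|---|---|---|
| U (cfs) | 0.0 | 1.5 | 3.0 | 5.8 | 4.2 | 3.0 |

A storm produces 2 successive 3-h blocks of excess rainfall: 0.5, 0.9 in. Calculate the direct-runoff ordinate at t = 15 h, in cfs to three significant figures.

Q ≈ 5.28 cfs

By discrete convolution, Q_j = Σ (P_i / 1 in) · U_{j−i}.
At t = 15 h (j=5): Q = (0.5/1)·3.0 + (0.9/1)·4.2 = 5.28 cfs.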